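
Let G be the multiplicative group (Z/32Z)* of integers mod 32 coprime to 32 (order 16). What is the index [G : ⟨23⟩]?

4

|⟨23⟩| = 4 and |G| = 16.
By Lagrange, [G : H] = |G|/|H| = 16/4 = 4.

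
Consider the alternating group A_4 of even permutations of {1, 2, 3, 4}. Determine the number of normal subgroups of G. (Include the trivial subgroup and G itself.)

3

G has 10 subgroups. Checking conjugation-invariance by order — order 1: 1/1 normal; order 2: 0/3 normal; order 3: 0/4 normal; order 4: 1/1 normal; order 12: 1/1 normal.
Total normal subgroups: 3.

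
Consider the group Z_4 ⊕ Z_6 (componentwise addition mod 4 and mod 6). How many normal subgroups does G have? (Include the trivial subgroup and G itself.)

16

G is abelian, so every subgroup is normal.
G has 16 subgroups in total, hence 16 normal subgroups.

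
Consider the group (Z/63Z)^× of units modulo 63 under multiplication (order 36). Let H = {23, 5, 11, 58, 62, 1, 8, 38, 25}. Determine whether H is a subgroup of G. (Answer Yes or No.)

No

Closure fails: 5 · 8 = 40 ∉ H. So H is not a subgroup.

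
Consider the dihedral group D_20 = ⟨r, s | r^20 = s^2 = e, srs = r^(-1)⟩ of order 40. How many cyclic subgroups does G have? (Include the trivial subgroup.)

Group the elements of G by the cyclic subgroup they generate; each cyclic subgroup of order d accounts for φ(d) elements.
Cyclic subgroups by order — order 1: 1; order 2: 21; order 4: 1; order 5: 1; order 10: 1; order 20: 1.
Total: 26.

26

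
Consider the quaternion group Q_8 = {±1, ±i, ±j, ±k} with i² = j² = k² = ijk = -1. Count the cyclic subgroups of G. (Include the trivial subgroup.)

Each element a generates a cyclic subgroup ⟨a⟩; distinct elements may generate the same one (a cyclic group of order d has φ(d) generators).
Cyclic subgroups by order — order 1: 1; order 2: 1; order 4: 3.
Total: 5.

5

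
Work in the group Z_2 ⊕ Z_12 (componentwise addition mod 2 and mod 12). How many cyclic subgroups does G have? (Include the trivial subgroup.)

Each element a generates a cyclic subgroup ⟨a⟩; distinct elements may generate the same one (a cyclic group of order d has φ(d) generators).
Cyclic subgroups by order — order 1: 1; order 2: 3; order 3: 1; order 4: 2; order 6: 3; order 12: 2.
Total: 12.

12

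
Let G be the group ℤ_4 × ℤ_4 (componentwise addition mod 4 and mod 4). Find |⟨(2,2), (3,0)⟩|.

8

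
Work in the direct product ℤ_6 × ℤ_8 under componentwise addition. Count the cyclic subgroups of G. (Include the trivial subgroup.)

Group the elements of G by the cyclic subgroup they generate; each cyclic subgroup of order d accounts for φ(d) elements.
Cyclic subgroups by order — order 1: 1; order 2: 3; order 3: 1; order 4: 2; order 6: 3; order 8: 2; order 12: 2; order 24: 2.
Total: 16.

16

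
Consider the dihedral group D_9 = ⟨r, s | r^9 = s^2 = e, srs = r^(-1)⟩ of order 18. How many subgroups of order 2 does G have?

9

|G| = 18 and 2 | 18, so subgroups of order 2 are possible by Lagrange.
The subgroups of order 2 are: {e, r^2s}; {e, r^3s}; {e, r^4s}; {e, r^5s}; … (9 in all).
So G has 9 subgroups of order 2.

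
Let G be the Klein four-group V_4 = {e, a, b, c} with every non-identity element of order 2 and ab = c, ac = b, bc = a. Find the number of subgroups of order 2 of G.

|G| = 4 and 2 | 4, so subgroups of order 2 are possible by Lagrange.
The subgroups of order 2 are: {e, a}; {e, b}; {e, c}.
So G has 3 subgroups of order 2.

3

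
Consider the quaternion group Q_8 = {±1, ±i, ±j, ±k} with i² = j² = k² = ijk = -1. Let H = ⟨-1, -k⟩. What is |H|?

|⟨-1⟩| = 2 and |⟨-k⟩| = 4, so |H| is a multiple of lcm(2, 4) = 4 and divides |G| = 8.
Closing under the operation: H = {1, -1, k, -k}, so |H| = 4.

4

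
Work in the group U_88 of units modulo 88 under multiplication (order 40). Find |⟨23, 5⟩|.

|⟨23⟩| = 2 and |⟨5⟩| = 10, so |H| is a multiple of lcm(2, 10) = 10 and divides |G| = 40.
Closing under the operation: H = {1, 3, 5, 9, 15, 23, 25, 27, 31, 37, 45, 47, 49, 53, 59, 67, 69, 71, 75, 81}, so |H| = 20.

20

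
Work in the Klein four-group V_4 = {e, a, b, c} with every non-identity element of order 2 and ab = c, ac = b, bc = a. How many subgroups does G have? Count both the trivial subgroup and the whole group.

5

|G| = 4, so by Lagrange every subgroup order divides 4. Divisors: 1, 2, 4.
Subgroups by order — order 1: 1; order 2: 3; order 4: 1.
Total: 1 + 3 + 1 = 5.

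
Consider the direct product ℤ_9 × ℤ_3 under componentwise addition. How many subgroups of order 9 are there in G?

4

|G| = 27 and 9 | 27, so subgroups of order 9 are possible by Lagrange.
The subgroups of order 9 are: {(0,0), (0,1), (0,2), (3,0), (3,1), (3,2), (6,0), (6,1), (6,2)}; {(0,0), (1,0), (2,0), (3,0), (4,0), (5,0), (6,0), (7,0), (8,0)}; {(0,0), (1,1), (2,2), (3,0), (4,1), (5,2), (6,0), (7,1), (8,2)}; {(0,0), (1,2), (2,1), (3,0), (4,2), (5,1), (6,0), (7,2), (8,1)}.
So G has 4 subgroups of order 9.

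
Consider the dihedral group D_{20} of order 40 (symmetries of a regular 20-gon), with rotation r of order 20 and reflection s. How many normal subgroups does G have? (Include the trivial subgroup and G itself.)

9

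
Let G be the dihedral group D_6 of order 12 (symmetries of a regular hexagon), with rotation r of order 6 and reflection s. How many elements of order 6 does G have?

The elements of order 6 are: r, r^5.
That's 2.

2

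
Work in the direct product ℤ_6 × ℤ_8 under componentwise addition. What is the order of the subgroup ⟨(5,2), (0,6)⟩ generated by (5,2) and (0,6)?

|⟨(5,2)⟩| = 12 and |⟨(0,6)⟩| = 4, so |H| is a multiple of lcm(12, 4) = 12 and divides |G| = 48.
Closing under the operation: H = {(0,0), (0,2), (0,4), (0,6), (1,0), (1,2), (1,4), (1,6), (2,0), (2,2), (2,4), (2,6), (3,0), (3,2), (3,4), (3,6), (4,0), (4,2), (4,4), (4,6), (5,0), (5,2), (5,4), (5,6)}, so |H| = 24.

24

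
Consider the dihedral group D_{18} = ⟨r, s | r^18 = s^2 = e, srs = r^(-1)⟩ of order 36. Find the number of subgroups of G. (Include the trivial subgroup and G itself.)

|G| = 36, so by Lagrange every subgroup order divides 36. Divisors: 1, 2, 3, 4, 6, 9, 12, 18, 36.
Subgroups by order — order 1: 1; order 2: 19; order 3: 1; order 4: 9; order 6: 7; order 9: 1; order 12: 3; order 18: 3; order 36: 1.
Total: 1 + 19 + 1 + 9 + 7 + 1 + 3 + 3 + 1 = 45.

45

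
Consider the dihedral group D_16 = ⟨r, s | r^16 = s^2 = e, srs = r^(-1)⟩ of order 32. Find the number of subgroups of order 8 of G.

|G| = 32 and 8 | 32, so subgroups of order 8 are possible by Lagrange.
The subgroups of order 8 are: {e, r^2, r^4, r^6, r^8, r^10, r^12, r^14}; {e, r^4, r^8, r^12, r^2s, r^6s, r^10s, r^14s}; {e, r^4, r^8, r^12, r^3s, r^7s, r^11s, r^15s}; {e, r^4, r^8, r^12, s, r^4s, r^8s, r^12s}; … (5 in all).
So G has 5 subgroups of order 8.

5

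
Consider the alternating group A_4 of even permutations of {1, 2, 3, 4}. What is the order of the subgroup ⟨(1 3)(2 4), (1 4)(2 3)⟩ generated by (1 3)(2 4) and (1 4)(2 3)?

4

|⟨(1 3)(2 4)⟩| = 2 and |⟨(1 4)(2 3)⟩| = 2, so |H| is a multiple of lcm(2, 2) = 2 and divides |G| = 12.
Closing under the operation: H = {e, (1 2)(3 4), (1 3)(2 4), (1 4)(2 3)}, so |H| = 4.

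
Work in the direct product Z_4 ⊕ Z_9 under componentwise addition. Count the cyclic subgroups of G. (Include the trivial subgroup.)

9

Each element a generates a cyclic subgroup ⟨a⟩; distinct elements may generate the same one (a cyclic group of order d has φ(d) generators).
Cyclic subgroups by order — order 1: 1; order 2: 1; order 3: 1; order 4: 1; order 6: 1; order 9: 1; order 12: 1; order 18: 1; order 36: 1.
Total: 9.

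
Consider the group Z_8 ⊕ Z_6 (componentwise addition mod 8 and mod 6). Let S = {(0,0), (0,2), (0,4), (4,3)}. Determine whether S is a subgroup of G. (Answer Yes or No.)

Closure fails: (0,2) + (4,3) = (4,5) ∉ S. So S is not a subgroup.

No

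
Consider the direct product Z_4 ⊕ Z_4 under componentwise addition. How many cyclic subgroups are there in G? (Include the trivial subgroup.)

Group the elements of G by the cyclic subgroup they generate; each cyclic subgroup of order d accounts for φ(d) elements.
Cyclic subgroups by order — order 1: 1; order 2: 3; order 4: 6.
Total: 10.

10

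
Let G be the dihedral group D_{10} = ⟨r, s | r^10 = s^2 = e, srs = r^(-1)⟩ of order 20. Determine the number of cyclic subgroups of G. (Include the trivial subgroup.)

14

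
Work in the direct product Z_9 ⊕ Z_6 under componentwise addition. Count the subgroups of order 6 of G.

4

|G| = 54 and 6 | 54, so subgroups of order 6 are possible by Lagrange.
The subgroups of order 6 are: {(0,0), (0,1), (0,2), (0,3), (0,4), (0,5)}; {(0,0), (0,3), (3,0), (3,3), (6,0), (6,3)}; {(0,0), (0,3), (3,1), (3,4), (6,2), (6,5)}; {(0,0), (0,3), (3,2), (3,5), (6,1), (6,4)}.
So G has 4 subgroups of order 6.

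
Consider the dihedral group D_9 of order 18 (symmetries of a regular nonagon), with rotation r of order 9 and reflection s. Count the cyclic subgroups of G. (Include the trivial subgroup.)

12

Group the elements of G by the cyclic subgroup they generate; each cyclic subgroup of order d accounts for φ(d) elements.
Cyclic subgroups by order — order 1: 1; order 2: 9; order 3: 1; order 9: 1.
Total: 12.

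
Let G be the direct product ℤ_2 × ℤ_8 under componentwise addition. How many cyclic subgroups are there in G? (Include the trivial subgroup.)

8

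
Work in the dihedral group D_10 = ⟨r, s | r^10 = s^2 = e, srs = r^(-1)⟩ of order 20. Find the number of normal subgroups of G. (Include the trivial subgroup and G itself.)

7

G has 22 subgroups. Checking conjugation-invariance by order — order 1: 1/1 normal; order 2: 1/11 normal; order 4: 0/5 normal; order 5: 1/1 normal; order 10: 3/3 normal; order 20: 1/1 normal.
Total normal subgroups: 7.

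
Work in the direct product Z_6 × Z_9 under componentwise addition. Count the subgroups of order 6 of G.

|G| = 54 and 6 | 54, so subgroups of order 6 are possible by Lagrange.
The subgroups of order 6 are: {(0,0), (0,3), (0,6), (3,0), (3,3), (3,6)}; {(0,0), (1,0), (2,0), (3,0), (4,0), (5,0)}; {(0,0), (1,3), (2,6), (3,0), (4,3), (5,6)}; {(0,0), (1,6), (2,3), (3,0), (4,6), (5,3)}.
So G has 4 subgroups of order 6.

4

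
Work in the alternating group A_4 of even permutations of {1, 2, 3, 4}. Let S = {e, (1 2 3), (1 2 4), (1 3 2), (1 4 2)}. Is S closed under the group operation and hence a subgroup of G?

No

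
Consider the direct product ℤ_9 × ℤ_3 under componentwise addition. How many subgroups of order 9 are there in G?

|G| = 27 and 9 | 27, so subgroups of order 9 are possible by Lagrange.
The subgroups of order 9 are: {(0,0), (0,1), (0,2), (3,0), (3,1), (3,2), (6,0), (6,1), (6,2)}; {(0,0), (1,0), (2,0), (3,0), (4,0), (5,0), (6,0), (7,0), (8,0)}; {(0,0), (1,1), (2,2), (3,0), (4,1), (5,2), (6,0), (7,1), (8,2)}; {(0,0), (1,2), (2,1), (3,0), (4,2), (5,1), (6,0), (7,2), (8,1)}.
So G has 4 subgroups of order 9.

4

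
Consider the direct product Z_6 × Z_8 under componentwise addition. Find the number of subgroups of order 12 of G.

|G| = 48 and 12 | 48, so subgroups of order 12 are possible by Lagrange.
The subgroups of order 12 are: {(0,0), (0,2), (0,4), (0,6), (2,0), (2,2), (2,4), (2,6), (4,0), (4,2), (4,4), (4,6)}; {(0,0), (0,4), (1,0), (1,4), (2,0), (2,4), (3,0), (3,4), (4,0), (4,4), (5,0), (5,4)}; {(0,0), (0,4), (1,2), (1,6), (2,0), (2,4), (3,2), (3,6), (4,0), (4,4), (5,2), (5,6)}.
So G has 3 subgroups of order 12.

3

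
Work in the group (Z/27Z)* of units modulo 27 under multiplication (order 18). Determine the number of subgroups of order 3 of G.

1

|G| = 18 and 3 | 18, so subgroups of order 3 are possible by Lagrange.
The subgroups of order 3 are: {1, 10, 19}.
So G has 1 subgroup of order 3.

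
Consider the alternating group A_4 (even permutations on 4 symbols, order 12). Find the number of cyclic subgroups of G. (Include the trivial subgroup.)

8

Group the elements of G by the cyclic subgroup they generate; each cyclic subgroup of order d accounts for φ(d) elements.
Cyclic subgroups by order — order 1: 1; order 2: 3; order 3: 4.
Total: 8.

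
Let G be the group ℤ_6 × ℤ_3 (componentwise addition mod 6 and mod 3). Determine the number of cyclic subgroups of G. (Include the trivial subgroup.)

10

A cyclic subgroup of order d is generated by each of its φ(d) elements of order d, so the cyclic subgroups of order d number (#elements of order d)/φ(d).
Cyclic subgroups by order — order 1: 1; order 2: 1; order 3: 4; order 6: 4.
Total: 10.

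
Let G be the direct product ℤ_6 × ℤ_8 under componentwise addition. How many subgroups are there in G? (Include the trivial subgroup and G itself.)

|G| = 48, so by Lagrange every subgroup order divides 48. Divisors: 1, 2, 3, 4, 6, 8, 12, 16, 24, 48.
Subgroups by order — order 1: 1; order 2: 3; order 3: 1; order 4: 3; order 6: 3; order 8: 3; order 12: 3; order 16: 1; order 24: 3; order 48: 1.
Total: 1 + 3 + 1 + 3 + 3 + 3 + 3 + 1 + 3 + 1 = 22.

22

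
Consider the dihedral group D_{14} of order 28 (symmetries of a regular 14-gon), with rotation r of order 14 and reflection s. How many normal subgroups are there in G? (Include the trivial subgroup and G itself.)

7

G has 28 subgroups. Checking conjugation-invariance by order — order 1: 1/1 normal; order 2: 1/15 normal; order 4: 0/7 normal; order 7: 1/1 normal; order 14: 3/3 normal; order 28: 1/1 normal.
Total normal subgroups: 7.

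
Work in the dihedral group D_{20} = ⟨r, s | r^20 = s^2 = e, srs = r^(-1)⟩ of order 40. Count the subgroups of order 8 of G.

5

|G| = 40 and 8 | 40, so subgroups of order 8 are possible by Lagrange.
The subgroups of order 8 are: {e, r^5, r^10, r^15, s, r^5s, r^10s, r^15s}; {e, r^5, r^10, r^15, rs, r^6s, r^11s, r^16s}; {e, r^5, r^10, r^15, r^2s, r^7s, r^12s, r^17s}; {e, r^5, r^10, r^15, r^3s, r^8s, r^13s, r^18s}; … (5 in all).
So G has 5 subgroups of order 8.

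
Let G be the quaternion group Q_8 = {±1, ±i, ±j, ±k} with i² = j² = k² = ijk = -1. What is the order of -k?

4

Computing powers of -k: the smallest k with (-k)^k = e is k = 4.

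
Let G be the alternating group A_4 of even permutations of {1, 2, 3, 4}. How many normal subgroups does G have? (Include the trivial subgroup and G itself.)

3

G has 10 subgroups. Checking conjugation-invariance by order — order 1: 1/1 normal; order 2: 0/3 normal; order 3: 0/4 normal; order 4: 1/1 normal; order 12: 1/1 normal.
Total normal subgroups: 3.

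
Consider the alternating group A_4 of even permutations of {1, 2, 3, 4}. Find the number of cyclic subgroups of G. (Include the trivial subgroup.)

8

Each element a generates a cyclic subgroup ⟨a⟩; distinct elements may generate the same one (a cyclic group of order d has φ(d) generators).
Cyclic subgroups by order — order 1: 1; order 2: 3; order 3: 4.
Total: 8.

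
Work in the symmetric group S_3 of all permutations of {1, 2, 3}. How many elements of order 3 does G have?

The elements of order 3 are: (1 2 3), (1 3 2).
That's 2.

2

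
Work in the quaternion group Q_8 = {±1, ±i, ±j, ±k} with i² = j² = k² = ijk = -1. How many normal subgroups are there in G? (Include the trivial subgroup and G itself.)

6

G has 6 subgroups. Checking conjugation-invariance by order — order 1: 1/1 normal; order 2: 1/1 normal; order 4: 3/3 normal; order 8: 1/1 normal.
Total normal subgroups: 6.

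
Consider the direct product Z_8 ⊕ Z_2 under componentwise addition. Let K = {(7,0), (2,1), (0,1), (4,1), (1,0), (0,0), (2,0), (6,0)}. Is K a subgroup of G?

(2,1) ∈ K but its inverse (6,1) ∉ K, so K is not a subgroup.

No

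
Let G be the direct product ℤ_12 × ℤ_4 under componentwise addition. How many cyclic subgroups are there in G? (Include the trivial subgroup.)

Group the elements of G by the cyclic subgroup they generate; each cyclic subgroup of order d accounts for φ(d) elements.
Cyclic subgroups by order — order 1: 1; order 2: 3; order 3: 1; order 4: 6; order 6: 3; order 12: 6.
Total: 20.

20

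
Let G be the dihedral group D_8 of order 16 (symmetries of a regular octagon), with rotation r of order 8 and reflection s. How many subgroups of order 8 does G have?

|G| = 16 and 8 | 16, so subgroups of order 8 are possible by Lagrange.
The subgroups of order 8 are: {e, r, r^2, r^3, r^4, r^5, r^6, r^7}; {e, r^2, r^4, r^6, s, r^2s, r^4s, r^6s}; {e, r^2, r^4, r^6, rs, r^3s, r^5s, r^7s}.
So G has 3 subgroups of order 8.

3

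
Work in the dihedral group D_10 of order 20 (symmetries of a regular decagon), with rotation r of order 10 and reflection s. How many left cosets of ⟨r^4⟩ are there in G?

4

|⟨r^4⟩| = 5 and |G| = 20.
By Lagrange, [G : H] = |G|/|H| = 20/5 = 4.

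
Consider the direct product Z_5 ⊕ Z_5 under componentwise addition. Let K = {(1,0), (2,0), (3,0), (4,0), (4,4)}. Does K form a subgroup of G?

No

The identity (0,0) ∉ K, so K is not a subgroup.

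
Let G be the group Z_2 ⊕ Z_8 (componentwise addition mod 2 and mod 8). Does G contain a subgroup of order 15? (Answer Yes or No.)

15 does not divide |G| = 16, so by Lagrange no subgroup of order 15 exists.

No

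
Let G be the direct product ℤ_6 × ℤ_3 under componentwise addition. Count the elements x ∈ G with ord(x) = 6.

An element (a,b) has order lcm(ord(a), ord(b)); count pairs with lcm equal to 6.
Enumerating gives 8 such elements.

8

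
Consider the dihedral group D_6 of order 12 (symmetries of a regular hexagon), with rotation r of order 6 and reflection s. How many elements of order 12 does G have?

0

No element of G has order 12 (even though 12 | 12).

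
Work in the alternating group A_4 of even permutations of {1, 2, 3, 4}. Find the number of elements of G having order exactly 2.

3

The elements of order 2 are: (1 2)(3 4), (1 3)(2 4), (1 4)(2 3).
That's 3.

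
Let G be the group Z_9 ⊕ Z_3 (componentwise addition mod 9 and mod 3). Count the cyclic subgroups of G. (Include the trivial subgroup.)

A cyclic subgroup of order d is generated by each of its φ(d) elements of order d, so the cyclic subgroups of order d number (#elements of order d)/φ(d).
Cyclic subgroups by order — order 1: 1; order 3: 4; order 9: 3.
Total: 8.

8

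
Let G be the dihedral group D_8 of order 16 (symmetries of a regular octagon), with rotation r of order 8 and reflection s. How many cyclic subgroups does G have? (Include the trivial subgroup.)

12

A cyclic subgroup of order d is generated by each of its φ(d) elements of order d, so the cyclic subgroups of order d number (#elements of order d)/φ(d).
Cyclic subgroups by order — order 1: 1; order 2: 9; order 4: 1; order 8: 1.
Total: 12.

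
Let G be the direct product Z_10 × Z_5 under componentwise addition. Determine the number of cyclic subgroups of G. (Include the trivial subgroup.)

Each element a generates a cyclic subgroup ⟨a⟩; distinct elements may generate the same one (a cyclic group of order d has φ(d) generators).
Cyclic subgroups by order — order 1: 1; order 2: 1; order 5: 6; order 10: 6.
Total: 14.

14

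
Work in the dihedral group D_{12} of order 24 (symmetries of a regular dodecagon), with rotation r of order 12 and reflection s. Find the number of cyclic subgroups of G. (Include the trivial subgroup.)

18

Group the elements of G by the cyclic subgroup they generate; each cyclic subgroup of order d accounts for φ(d) elements.
Cyclic subgroups by order — order 1: 1; order 2: 13; order 3: 1; order 4: 1; order 6: 1; order 12: 1.
Total: 18.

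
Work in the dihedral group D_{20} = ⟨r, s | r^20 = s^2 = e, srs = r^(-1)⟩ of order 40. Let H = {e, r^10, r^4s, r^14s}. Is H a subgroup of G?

Yes

|H| = 4 divides |G| = 40, consistent with Lagrange.
H contains the identity, every element's inverse is in H, and H is closed under ·: it is a subgroup.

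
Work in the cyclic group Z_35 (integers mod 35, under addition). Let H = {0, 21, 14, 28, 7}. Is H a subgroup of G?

Yes

|H| = 5 divides |G| = 35, consistent with Lagrange.
H contains the identity, every element's inverse is in H, and H is closed under +: it is a subgroup.
In fact H = ⟨21⟩.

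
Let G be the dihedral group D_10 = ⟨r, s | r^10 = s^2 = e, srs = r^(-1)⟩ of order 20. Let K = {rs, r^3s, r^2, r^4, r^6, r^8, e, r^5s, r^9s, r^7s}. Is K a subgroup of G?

Yes

|K| = 10 divides |G| = 20, consistent with Lagrange.
K contains the identity, every element's inverse is in K, and K is closed under ·: it is a subgroup.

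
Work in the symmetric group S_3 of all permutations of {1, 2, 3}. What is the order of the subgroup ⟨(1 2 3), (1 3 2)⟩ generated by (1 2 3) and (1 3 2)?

3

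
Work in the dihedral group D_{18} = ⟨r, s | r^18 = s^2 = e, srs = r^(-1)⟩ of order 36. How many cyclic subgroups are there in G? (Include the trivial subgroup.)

24

Group the elements of G by the cyclic subgroup they generate; each cyclic subgroup of order d accounts for φ(d) elements.
Cyclic subgroups by order — order 1: 1; order 2: 19; order 3: 1; order 6: 1; order 9: 1; order 18: 1.
Total: 24.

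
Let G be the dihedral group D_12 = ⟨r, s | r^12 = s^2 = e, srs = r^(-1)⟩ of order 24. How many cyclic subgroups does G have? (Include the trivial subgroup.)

18

Each element a generates a cyclic subgroup ⟨a⟩; distinct elements may generate the same one (a cyclic group of order d has φ(d) generators).
Cyclic subgroups by order — order 1: 1; order 2: 13; order 3: 1; order 4: 1; order 6: 1; order 12: 1.
Total: 18.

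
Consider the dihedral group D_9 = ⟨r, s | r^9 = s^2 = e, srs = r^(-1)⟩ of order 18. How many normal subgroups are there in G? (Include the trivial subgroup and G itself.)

4

G has 16 subgroups. Checking conjugation-invariance by order — order 1: 1/1 normal; order 2: 0/9 normal; order 3: 1/1 normal; order 6: 0/3 normal; order 9: 1/1 normal; order 18: 1/1 normal.
Total normal subgroups: 4.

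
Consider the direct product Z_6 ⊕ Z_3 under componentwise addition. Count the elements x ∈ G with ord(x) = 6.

An element (a,b) has order lcm(ord(a), ord(b)); count pairs with lcm equal to 6.
Enumerating gives 8 such elements.

8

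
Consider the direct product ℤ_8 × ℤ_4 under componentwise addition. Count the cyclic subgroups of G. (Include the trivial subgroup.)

A cyclic subgroup of order d is generated by each of its φ(d) elements of order d, so the cyclic subgroups of order d number (#elements of order d)/φ(d).
Cyclic subgroups by order — order 1: 1; order 2: 3; order 4: 6; order 8: 4.
Total: 14.

14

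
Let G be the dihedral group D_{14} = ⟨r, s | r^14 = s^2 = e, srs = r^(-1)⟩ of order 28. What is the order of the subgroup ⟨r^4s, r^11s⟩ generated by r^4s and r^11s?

|⟨r^4s⟩| = 2 and |⟨r^11s⟩| = 2, so |H| is a multiple of lcm(2, 2) = 2 and divides |G| = 28.
Closing under the operation: H = {e, r^7, r^4s, r^11s}, so |H| = 4.

4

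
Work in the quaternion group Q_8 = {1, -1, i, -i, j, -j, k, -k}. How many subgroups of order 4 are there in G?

|G| = 8 and 4 | 8, so subgroups of order 4 are possible by Lagrange.
The subgroups of order 4 are: {1, -1, i, -i}; {1, -1, j, -j}; {1, -1, k, -k}.
So G has 3 subgroups of order 4.

3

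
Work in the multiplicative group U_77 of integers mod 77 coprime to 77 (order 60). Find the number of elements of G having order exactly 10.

Enumerating element orders in G gives 12 elements of order 10.

12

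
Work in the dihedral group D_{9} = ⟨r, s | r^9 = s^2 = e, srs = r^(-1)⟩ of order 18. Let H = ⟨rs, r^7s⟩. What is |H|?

6

|⟨rs⟩| = 2 and |⟨r^7s⟩| = 2, so |H| is a multiple of lcm(2, 2) = 2 and divides |G| = 18.
Closing under the operation: H = {e, r^3, r^6, rs, r^4s, r^7s}, so |H| = 6.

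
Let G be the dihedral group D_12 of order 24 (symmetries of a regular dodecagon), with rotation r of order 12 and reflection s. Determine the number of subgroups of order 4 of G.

7

|G| = 24 and 4 | 24, so subgroups of order 4 are possible by Lagrange.
The subgroups of order 4 are: {e, r^6, r^4s, r^10s}; {e, r^6, r^5s, r^11s}; {e, r^6, r^2s, r^8s}; {e, r^3, r^6, r^9}; … (7 in all).
So G has 7 subgroups of order 4.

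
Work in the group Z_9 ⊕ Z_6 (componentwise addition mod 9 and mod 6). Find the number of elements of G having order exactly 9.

18

An element (a,b) has order lcm(ord(a), ord(b)); count pairs with lcm equal to 9.
Enumerating gives 18 such elements.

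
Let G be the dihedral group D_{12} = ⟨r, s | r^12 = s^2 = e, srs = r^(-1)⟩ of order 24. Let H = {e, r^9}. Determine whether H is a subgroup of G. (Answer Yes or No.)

No

r^9 ∈ H but its inverse r^3 ∉ H, so H is not a subgroup.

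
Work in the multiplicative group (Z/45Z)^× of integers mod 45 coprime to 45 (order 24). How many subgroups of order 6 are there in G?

3

|G| = 24 and 6 | 24, so subgroups of order 6 are possible by Lagrange.
The subgroups of order 6 are: {1, 11, 16, 26, 31, 41}; {1, 14, 16, 29, 31, 44}; {1, 4, 16, 19, 31, 34}.
So G has 3 subgroups of order 6.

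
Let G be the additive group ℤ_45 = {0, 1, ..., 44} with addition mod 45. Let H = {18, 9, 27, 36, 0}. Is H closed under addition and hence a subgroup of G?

|H| = 5 divides |G| = 45, consistent with Lagrange.
H contains the identity, every element's inverse is in H, and H is closed under +: it is a subgroup.
In fact H = ⟨18⟩.

Yes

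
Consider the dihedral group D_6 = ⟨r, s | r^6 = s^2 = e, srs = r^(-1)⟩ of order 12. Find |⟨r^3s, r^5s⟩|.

|⟨r^3s⟩| = 2 and |⟨r^5s⟩| = 2, so |H| is a multiple of lcm(2, 2) = 2 and divides |G| = 12.
Closing under the operation: H = {e, r^2, r^4, rs, r^3s, r^5s}, so |H| = 6.

6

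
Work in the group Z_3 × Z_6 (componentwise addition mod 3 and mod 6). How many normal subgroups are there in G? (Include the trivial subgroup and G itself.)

12

G is abelian, so every subgroup is normal.
G has 12 subgroups in total, hence 12 normal subgroups.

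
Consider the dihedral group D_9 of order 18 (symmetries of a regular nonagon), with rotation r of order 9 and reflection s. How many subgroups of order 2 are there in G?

|G| = 18 and 2 | 18, so subgroups of order 2 are possible by Lagrange.
The subgroups of order 2 are: {e, r^2s}; {e, r^3s}; {e, r^4s}; {e, r^5s}; … (9 in all).
So G has 9 subgroups of order 2.

9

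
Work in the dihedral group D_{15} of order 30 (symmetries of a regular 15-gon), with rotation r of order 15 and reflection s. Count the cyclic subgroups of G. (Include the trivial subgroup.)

19

Each element a generates a cyclic subgroup ⟨a⟩; distinct elements may generate the same one (a cyclic group of order d has φ(d) generators).
Cyclic subgroups by order — order 1: 1; order 2: 15; order 3: 1; order 5: 1; order 15: 1.
Total: 19.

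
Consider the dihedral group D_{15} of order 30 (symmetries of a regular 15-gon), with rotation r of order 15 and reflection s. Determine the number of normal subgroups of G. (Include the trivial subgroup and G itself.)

5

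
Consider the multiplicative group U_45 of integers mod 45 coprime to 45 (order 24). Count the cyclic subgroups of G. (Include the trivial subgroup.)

12

A cyclic subgroup of order d is generated by each of its φ(d) elements of order d, so the cyclic subgroups of order d number (#elements of order d)/φ(d).
Cyclic subgroups by order — order 1: 1; order 2: 3; order 3: 1; order 4: 2; order 6: 3; order 12: 2.
Total: 12.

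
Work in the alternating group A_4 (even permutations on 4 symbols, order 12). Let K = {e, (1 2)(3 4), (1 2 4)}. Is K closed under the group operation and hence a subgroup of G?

No

(1 2 4) ∈ K but its inverse (1 4 2) ∉ K, so K is not a subgroup.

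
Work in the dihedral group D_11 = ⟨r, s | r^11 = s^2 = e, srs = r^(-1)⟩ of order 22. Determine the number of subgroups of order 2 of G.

11

|G| = 22 and 2 | 22, so subgroups of order 2 are possible by Lagrange.
The subgroups of order 2 are: {e, r^10s}; {e, r^2s}; {e, r^3s}; {e, r^4s}; … (11 in all).
So G has 11 subgroups of order 2.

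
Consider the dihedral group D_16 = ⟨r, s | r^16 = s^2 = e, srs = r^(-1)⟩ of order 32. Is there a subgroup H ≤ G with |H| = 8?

Yes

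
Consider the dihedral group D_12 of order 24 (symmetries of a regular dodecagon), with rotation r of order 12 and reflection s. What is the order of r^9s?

Computing powers of r^9s: the smallest k with (r^9s)^k = e is k = 2.

2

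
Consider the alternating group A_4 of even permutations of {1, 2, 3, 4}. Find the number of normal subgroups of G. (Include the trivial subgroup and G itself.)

3

G has 10 subgroups. Checking conjugation-invariance by order — order 1: 1/1 normal; order 2: 0/3 normal; order 3: 0/4 normal; order 4: 1/1 normal; order 12: 1/1 normal.
Total normal subgroups: 3.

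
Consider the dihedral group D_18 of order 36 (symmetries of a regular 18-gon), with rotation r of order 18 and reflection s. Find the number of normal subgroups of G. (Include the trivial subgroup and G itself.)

9

G has 45 subgroups. Checking conjugation-invariance by order — order 1: 1/1 normal; order 2: 1/19 normal; order 3: 1/1 normal; order 4: 0/9 normal; order 6: 1/7 normal; order 9: 1/1 normal; order 12: 0/3 normal; order 18: 3/3 normal; order 36: 1/1 normal.
Total normal subgroups: 9.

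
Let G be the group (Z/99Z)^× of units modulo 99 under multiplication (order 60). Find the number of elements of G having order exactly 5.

The elements of order 5 are: 37, 64, 82, 91.
That's 4.

4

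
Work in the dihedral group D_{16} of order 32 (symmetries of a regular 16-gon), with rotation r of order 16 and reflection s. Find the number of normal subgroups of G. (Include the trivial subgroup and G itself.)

8

G has 36 subgroups. Checking conjugation-invariance by order — order 1: 1/1 normal; order 2: 1/17 normal; order 4: 1/9 normal; order 8: 1/5 normal; order 16: 3/3 normal; order 32: 1/1 normal.
Total normal subgroups: 8.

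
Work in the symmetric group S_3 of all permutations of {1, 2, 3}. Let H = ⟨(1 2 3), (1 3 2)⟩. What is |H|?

3

|⟨(1 2 3)⟩| = 3 and |⟨(1 3 2)⟩| = 3, so |H| is a multiple of lcm(3, 3) = 3 and divides |G| = 6.
Closing under the operation: H = {e, (1 2 3), (1 3 2)}, so |H| = 3.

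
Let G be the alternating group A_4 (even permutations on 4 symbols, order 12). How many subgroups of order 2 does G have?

3

|G| = 12 and 2 | 12, so subgroups of order 2 are possible by Lagrange.
The subgroups of order 2 are: {e, (1 2)(3 4)}; {e, (1 3)(2 4)}; {e, (1 4)(2 3)}.
So G has 3 subgroups of order 2.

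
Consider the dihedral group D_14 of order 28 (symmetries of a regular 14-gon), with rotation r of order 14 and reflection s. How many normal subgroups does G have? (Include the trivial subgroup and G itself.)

7

G has 28 subgroups. Checking conjugation-invariance by order — order 1: 1/1 normal; order 2: 1/15 normal; order 4: 0/7 normal; order 7: 1/1 normal; order 14: 3/3 normal; order 28: 1/1 normal.
Total normal subgroups: 7.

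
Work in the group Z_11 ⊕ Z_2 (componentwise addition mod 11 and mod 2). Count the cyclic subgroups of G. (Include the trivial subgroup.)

4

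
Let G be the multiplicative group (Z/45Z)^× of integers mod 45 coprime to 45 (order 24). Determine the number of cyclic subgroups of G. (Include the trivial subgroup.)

Each element a generates a cyclic subgroup ⟨a⟩; distinct elements may generate the same one (a cyclic group of order d has φ(d) generators).
Cyclic subgroups by order — order 1: 1; order 2: 3; order 3: 1; order 4: 2; order 6: 3; order 12: 2.
Total: 12.

12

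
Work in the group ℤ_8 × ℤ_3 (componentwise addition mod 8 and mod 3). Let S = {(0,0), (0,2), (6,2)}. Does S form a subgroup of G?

No

(0,2) ∈ S but its inverse (0,1) ∉ S, so S is not a subgroup.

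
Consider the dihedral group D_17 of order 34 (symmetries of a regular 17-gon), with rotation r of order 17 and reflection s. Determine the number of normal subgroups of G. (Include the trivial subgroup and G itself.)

G has 20 subgroups. Checking conjugation-invariance by order — order 1: 1/1 normal; order 2: 0/17 normal; order 17: 1/1 normal; order 34: 1/1 normal.
Total normal subgroups: 3.

3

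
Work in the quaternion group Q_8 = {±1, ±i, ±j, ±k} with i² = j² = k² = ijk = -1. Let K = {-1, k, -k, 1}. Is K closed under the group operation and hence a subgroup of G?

|K| = 4 divides |G| = 8, consistent with Lagrange.
K contains the identity, every element's inverse is in K, and K is closed under ·: it is a subgroup.
In fact K = ⟨-k⟩.

Yes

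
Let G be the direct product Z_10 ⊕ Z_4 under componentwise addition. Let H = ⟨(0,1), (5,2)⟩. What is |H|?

|⟨(0,1)⟩| = 4 and |⟨(5,2)⟩| = 2, so |H| is a multiple of lcm(4, 2) = 4 and divides |G| = 40.
Closing under the operation: H = {(0,0), (0,1), (0,2), (0,3), (5,0), (5,1), (5,2), (5,3)}, so |H| = 8.

8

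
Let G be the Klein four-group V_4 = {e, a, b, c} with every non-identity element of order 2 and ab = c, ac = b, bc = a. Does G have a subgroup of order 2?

2 | 4. A subgroup of order 2 is {e, a}.

Yes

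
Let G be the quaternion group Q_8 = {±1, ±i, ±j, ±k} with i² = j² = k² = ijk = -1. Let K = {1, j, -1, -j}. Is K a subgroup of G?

|K| = 4 divides |G| = 8, consistent with Lagrange.
K contains the identity, every element's inverse is in K, and K is closed under ·: it is a subgroup.
In fact K = ⟨j⟩.

Yes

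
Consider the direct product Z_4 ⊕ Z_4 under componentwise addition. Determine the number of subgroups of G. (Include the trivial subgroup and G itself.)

15

|G| = 16, so by Lagrange every subgroup order divides 16. Divisors: 1, 2, 4, 8, 16.
Subgroups by order — order 1: 1; order 2: 3; order 4: 7; order 8: 3; order 16: 1.
Total: 1 + 3 + 7 + 3 + 1 = 15.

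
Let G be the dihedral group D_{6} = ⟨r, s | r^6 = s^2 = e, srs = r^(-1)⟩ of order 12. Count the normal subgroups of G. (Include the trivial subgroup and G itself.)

7

G has 16 subgroups. Checking conjugation-invariance by order — order 1: 1/1 normal; order 2: 1/7 normal; order 3: 1/1 normal; order 4: 0/3 normal; order 6: 3/3 normal; order 12: 1/1 normal.
Total normal subgroups: 7.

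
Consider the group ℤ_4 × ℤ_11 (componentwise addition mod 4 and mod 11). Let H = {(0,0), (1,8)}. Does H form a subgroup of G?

(1,8) ∈ H but its inverse (3,3) ∉ H, so H is not a subgroup.

No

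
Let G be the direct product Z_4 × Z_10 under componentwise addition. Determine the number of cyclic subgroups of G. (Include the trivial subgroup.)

12

Group the elements of G by the cyclic subgroup they generate; each cyclic subgroup of order d accounts for φ(d) elements.
Cyclic subgroups by order — order 1: 1; order 2: 3; order 4: 2; order 5: 1; order 10: 3; order 20: 2.
Total: 12.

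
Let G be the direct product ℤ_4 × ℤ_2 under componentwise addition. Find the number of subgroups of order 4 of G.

3

|G| = 8 and 4 | 8, so subgroups of order 4 are possible by Lagrange.
The subgroups of order 4 are: {(0,0), (0,1), (2,0), (2,1)}; {(0,0), (1,0), (2,0), (3,0)}; {(0,0), (1,1), (2,0), (3,1)}.
So G has 3 subgroups of order 4.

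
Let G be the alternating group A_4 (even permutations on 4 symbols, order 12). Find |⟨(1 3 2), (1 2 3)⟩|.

|⟨(1 3 2)⟩| = 3 and |⟨(1 2 3)⟩| = 3, so |H| is a multiple of lcm(3, 3) = 3 and divides |G| = 12.
Closing under the operation: H = {e, (1 2 3), (1 3 2)}, so |H| = 3.

3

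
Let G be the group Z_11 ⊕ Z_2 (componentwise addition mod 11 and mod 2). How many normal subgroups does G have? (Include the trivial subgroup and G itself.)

4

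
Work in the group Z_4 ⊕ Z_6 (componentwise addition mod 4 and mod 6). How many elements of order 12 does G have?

8

An element (a,b) has order lcm(ord(a), ord(b)); count pairs with lcm equal to 12.
Enumerating gives 8 such elements.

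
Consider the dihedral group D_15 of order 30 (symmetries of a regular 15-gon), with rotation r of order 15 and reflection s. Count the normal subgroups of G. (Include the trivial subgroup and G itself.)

G has 28 subgroups. Checking conjugation-invariance by order — order 1: 1/1 normal; order 2: 0/15 normal; order 3: 1/1 normal; order 5: 1/1 normal; order 6: 0/5 normal; order 10: 0/3 normal; order 15: 1/1 normal; order 30: 1/1 normal.
Total normal subgroups: 5.

5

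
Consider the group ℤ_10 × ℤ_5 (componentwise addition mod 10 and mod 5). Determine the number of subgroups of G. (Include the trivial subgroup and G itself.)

16

|G| = 50, so by Lagrange every subgroup order divides 50. Divisors: 1, 2, 5, 10, 25, 50.
Subgroups by order — order 1: 1; order 2: 1; order 5: 6; order 10: 6; order 25: 1; order 50: 1.
Total: 1 + 1 + 6 + 6 + 1 + 1 = 16.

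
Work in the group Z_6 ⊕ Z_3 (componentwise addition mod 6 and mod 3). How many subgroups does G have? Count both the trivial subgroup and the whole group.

|G| = 18, so by Lagrange every subgroup order divides 18. Divisors: 1, 2, 3, 6, 9, 18.
Subgroups by order — order 1: 1; order 2: 1; order 3: 4; order 6: 4; order 9: 1; order 18: 1.
Total: 1 + 1 + 4 + 4 + 1 + 1 = 12.

12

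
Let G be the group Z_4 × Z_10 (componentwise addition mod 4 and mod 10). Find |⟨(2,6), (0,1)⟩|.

20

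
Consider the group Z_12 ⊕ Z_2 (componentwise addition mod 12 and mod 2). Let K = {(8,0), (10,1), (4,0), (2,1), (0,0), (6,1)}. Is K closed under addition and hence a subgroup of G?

|K| = 6 divides |G| = 24, consistent with Lagrange.
K contains the identity, every element's inverse is in K, and K is closed under +: it is a subgroup.
In fact K = ⟨(2,1)⟩.

Yes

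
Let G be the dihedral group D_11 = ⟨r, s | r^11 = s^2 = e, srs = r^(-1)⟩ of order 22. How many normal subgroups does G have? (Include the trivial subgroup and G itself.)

3

G has 14 subgroups. Checking conjugation-invariance by order — order 1: 1/1 normal; order 2: 0/11 normal; order 11: 1/1 normal; order 22: 1/1 normal.
Total normal subgroups: 3.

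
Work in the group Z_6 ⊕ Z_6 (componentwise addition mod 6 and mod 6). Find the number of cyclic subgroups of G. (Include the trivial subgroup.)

A cyclic subgroup of order d is generated by each of its φ(d) elements of order d, so the cyclic subgroups of order d number (#elements of order d)/φ(d).
Cyclic subgroups by order — order 1: 1; order 2: 3; order 3: 4; order 6: 12.
Total: 20.

20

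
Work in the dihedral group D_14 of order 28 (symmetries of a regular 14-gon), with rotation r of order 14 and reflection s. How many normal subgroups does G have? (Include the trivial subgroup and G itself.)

G has 28 subgroups. Checking conjugation-invariance by order — order 1: 1/1 normal; order 2: 1/15 normal; order 4: 0/7 normal; order 7: 1/1 normal; order 14: 3/3 normal; order 28: 1/1 normal.
Total normal subgroups: 7.

7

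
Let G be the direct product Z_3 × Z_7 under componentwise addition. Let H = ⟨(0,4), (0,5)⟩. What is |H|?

7

|⟨(0,4)⟩| = 7 and |⟨(0,5)⟩| = 7, so |H| is a multiple of lcm(7, 7) = 7 and divides |G| = 21.
Closing under the operation: H = {(0,0), (0,1), (0,2), (0,3), (0,4), (0,5), (0,6)}, so |H| = 7.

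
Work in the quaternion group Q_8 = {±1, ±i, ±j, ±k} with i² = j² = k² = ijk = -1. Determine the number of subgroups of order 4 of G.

3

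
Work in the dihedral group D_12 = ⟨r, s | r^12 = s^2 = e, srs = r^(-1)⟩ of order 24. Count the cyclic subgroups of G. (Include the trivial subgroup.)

18

A cyclic subgroup of order d is generated by each of its φ(d) elements of order d, so the cyclic subgroups of order d number (#elements of order d)/φ(d).
Cyclic subgroups by order — order 1: 1; order 2: 13; order 3: 1; order 4: 1; order 6: 1; order 12: 1.
Total: 18.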